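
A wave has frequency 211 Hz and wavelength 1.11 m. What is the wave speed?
v = fλ = 234.2 m/s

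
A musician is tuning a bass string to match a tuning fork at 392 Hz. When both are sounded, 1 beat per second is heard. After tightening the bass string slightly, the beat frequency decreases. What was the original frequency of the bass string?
391 Hz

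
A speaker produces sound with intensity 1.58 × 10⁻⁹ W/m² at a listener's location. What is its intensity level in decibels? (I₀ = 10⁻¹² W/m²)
β = 10·log₁₀(I/I₀) = 31.99 dB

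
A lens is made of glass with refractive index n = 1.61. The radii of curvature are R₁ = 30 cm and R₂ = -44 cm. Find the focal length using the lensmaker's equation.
1/f = (n − 1)(1/R₁ − 1/R₂) → f = 29.24 cm (converging lens)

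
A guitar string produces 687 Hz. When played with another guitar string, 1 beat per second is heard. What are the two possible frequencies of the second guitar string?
f₂ = 687 ± 1 Hz → 688 Hz or 686 Hz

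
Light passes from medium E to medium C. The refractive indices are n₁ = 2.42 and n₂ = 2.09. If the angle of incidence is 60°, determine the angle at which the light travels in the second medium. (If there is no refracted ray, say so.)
sin θ₂ = (n₁/n₂)·sin θ₁ = 1.003 > 1, so there is no refracted ray — the light undergoes total internal reflection.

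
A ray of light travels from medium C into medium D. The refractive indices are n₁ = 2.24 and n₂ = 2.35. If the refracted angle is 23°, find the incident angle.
sin θ₁ = (n₂/n₁)·sin θ₂ → θ₁ = 24.2°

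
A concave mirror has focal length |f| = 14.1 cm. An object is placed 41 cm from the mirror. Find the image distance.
f = +14.1 cm (concave); 1/di = 1/f − 1/do → di = 21.49 cm (real image, in front of mirror)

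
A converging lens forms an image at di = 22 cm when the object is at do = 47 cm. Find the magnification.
M = −di/do = -0.4681 (inverted image)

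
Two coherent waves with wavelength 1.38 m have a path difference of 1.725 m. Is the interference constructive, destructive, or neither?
neither (partial) — path difference = 1.25λ, neither a whole number of wavelengths nor an odd multiple of λ/2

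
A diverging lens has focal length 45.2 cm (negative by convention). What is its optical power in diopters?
P = 1/f = -2.212 D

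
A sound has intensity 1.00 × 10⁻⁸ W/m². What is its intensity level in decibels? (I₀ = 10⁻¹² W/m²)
β = 10·log₁₀(I/I₀) = 40 dB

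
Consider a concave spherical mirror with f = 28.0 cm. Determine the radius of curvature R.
R = 2|f| = 56 cm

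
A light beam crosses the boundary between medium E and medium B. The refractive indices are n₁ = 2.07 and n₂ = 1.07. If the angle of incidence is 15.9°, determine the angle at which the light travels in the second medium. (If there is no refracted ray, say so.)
sin θ₂ = (n₁/n₂)·sin θ₁ = 0.53 → θ₂ = 32.01°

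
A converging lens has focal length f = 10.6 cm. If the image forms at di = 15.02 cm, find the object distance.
1/do = 1/f − 1/di → do = 36.02 cm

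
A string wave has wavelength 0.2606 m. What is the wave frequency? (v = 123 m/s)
f = v/λ = 472 Hz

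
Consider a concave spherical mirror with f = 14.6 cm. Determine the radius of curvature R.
R = 2|f| = 29.2 cm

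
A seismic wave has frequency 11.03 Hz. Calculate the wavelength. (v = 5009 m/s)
λ = v/f = 454.1 m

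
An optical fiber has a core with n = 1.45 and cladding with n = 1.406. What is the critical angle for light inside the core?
θc = arcsin(n_cladding/n_core) = 75.85°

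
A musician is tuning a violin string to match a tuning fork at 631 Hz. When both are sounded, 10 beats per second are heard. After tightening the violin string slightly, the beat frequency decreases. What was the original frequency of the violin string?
621 Hz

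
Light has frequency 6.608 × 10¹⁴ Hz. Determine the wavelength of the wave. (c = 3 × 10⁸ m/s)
λ = c/f = 454 nm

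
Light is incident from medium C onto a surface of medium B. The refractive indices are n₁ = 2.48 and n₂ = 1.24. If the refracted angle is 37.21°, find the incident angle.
sin θ₁ = (n₂/n₁)·sin θ₂ → θ₁ = 17.6°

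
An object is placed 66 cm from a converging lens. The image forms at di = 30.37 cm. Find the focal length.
1/f = 1/do + 1/di → f = 20.8 cm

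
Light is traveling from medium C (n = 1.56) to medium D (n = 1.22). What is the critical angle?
θc = arcsin(n₂/n₁) = 51.45°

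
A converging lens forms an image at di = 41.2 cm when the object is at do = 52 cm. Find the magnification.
M = −di/do = -0.7923 (inverted image)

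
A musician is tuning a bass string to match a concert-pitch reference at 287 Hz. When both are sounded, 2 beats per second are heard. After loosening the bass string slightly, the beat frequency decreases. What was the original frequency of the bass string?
289 Hz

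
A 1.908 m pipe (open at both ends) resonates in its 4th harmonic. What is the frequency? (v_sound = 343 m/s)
fₙ = nv/(2L) = 359.5 Hz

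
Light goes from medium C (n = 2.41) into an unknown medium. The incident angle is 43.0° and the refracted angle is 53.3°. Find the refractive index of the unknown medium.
n₂ = n₁·sin θ₁ / sin θ₂ = 2.05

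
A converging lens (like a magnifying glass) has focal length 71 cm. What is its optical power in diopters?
P = 1/f = 1.408 D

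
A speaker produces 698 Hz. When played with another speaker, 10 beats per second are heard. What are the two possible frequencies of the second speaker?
f₂ = 698 ± 10 Hz → 708 Hz or 688 Hz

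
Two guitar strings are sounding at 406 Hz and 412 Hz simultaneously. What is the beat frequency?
6 Hz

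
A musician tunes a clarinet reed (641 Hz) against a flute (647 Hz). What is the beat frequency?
6 Hz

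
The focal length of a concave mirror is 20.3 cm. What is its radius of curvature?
R = 2|f| = 40.6 cm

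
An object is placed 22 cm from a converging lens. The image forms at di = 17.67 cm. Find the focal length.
1/f = 1/do + 1/di → f = 9.799 cm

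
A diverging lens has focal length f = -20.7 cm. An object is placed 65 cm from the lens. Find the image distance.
1/di = 1/f − 1/do → di = -15.7 cm (virtual image)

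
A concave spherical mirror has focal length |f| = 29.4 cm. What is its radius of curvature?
R = 2|f| = 58.8 cm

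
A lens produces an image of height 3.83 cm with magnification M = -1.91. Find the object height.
ho = |hi|/|M| = 2.005 cm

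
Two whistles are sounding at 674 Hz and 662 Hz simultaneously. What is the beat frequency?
12 Hz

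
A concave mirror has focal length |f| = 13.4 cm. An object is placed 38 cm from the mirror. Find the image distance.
f = +13.4 cm (concave); 1/di = 1/f − 1/do → di = 20.7 cm (real image, in front of mirror)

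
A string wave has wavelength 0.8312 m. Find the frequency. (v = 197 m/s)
f = v/λ = 237 Hz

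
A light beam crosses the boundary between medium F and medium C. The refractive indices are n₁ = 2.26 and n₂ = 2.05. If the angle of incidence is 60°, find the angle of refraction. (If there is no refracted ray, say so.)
sin θ₂ = (n₁/n₂)·sin θ₁ = 0.9547 → θ₂ = 72.7°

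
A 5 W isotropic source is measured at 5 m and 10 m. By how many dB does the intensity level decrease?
Δβ = 20·log₁₀(r₂/r₁) = 6.021 dB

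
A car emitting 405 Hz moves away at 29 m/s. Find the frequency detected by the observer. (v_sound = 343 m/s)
f_obs = f·v/(v + v_s) = 373.4 Hz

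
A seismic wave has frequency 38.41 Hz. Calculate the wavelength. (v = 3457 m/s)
λ = v/f = 90 m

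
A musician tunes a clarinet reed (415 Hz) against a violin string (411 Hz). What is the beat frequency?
4 Hz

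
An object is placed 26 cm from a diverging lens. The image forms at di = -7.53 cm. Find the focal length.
1/f = 1/do + 1/di → f = -10.6 cm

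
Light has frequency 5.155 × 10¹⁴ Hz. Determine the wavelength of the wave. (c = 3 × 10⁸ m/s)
λ = c/f = 582 nm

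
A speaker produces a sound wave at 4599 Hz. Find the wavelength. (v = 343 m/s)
λ = v/f = 0.07458 m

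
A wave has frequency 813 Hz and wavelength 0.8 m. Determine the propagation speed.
v = fλ = 650.4 m/s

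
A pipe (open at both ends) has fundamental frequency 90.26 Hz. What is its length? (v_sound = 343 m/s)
L = v/(2f₁) = 1.9 m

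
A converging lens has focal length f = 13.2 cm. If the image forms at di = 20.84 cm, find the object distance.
1/do = 1/f − 1/di → do = 36.01 cm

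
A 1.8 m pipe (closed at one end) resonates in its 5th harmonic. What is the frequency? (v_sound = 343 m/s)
fₙ = nv/(4L) = 238.2 Hz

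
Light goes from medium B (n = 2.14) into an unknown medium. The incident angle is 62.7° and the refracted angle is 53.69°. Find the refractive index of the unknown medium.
n₂ = n₁·sin θ₁ / sin θ₂ = 2.36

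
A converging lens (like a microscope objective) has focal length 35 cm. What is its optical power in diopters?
P = 1/f = 2.857 D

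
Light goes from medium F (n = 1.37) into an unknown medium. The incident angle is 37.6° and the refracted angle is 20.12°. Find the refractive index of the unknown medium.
n₂ = n₁·sin θ₁ / sin θ₂ = 2.43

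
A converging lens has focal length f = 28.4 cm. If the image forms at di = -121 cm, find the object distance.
1/do = 1/f − 1/di → do = 23 cm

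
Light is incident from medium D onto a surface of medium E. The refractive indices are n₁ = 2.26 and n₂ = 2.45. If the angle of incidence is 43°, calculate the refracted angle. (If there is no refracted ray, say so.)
sin θ₂ = (n₁/n₂)·sin θ₁ = 0.6291 → θ₂ = 38.98°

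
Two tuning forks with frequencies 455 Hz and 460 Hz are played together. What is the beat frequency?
5 Hz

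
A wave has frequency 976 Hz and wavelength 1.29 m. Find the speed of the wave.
v = fλ = 1259 m/s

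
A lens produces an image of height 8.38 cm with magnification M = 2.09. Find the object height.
ho = |hi|/|M| = 4.01 cm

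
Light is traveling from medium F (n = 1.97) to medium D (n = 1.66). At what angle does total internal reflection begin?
θc = arcsin(n₂/n₁) = 57.42°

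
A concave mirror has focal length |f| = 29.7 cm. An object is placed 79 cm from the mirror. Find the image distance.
f = +29.7 cm (concave); 1/di = 1/f − 1/do → di = 47.59 cm (real image, in front of mirror)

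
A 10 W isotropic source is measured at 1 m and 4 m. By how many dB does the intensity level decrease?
Δβ = 20·log₁₀(r₂/r₁) = 12.04 dB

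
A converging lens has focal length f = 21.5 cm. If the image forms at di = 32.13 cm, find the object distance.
1/do = 1/f − 1/di → do = 64.99 cm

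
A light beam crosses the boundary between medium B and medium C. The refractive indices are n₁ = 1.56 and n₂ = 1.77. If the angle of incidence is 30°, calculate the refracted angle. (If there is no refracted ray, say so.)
sin θ₂ = (n₁/n₂)·sin θ₁ = 0.4407 → θ₂ = 26.15°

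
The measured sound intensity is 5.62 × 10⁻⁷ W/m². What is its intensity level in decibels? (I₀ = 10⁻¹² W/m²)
β = 10·log₁₀(I/I₀) = 57.5 dB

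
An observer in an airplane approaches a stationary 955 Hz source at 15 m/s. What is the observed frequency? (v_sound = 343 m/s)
f_obs = f·(v + v_o)/v = 996.8 Hz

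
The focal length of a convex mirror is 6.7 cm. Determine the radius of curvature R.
R = 2|f| = 13.4 cm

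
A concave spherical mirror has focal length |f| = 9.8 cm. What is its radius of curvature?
R = 2|f| = 19.6 cm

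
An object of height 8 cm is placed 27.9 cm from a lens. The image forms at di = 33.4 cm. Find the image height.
hi = (-di/do) × ho = -9.577 cm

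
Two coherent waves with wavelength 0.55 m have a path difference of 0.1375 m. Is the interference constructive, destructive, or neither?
neither (partial) — path difference = 0.25λ, neither a whole number of wavelengths nor an odd multiple of λ/2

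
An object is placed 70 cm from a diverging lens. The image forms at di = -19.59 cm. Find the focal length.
1/f = 1/do + 1/di → f = -27.2 cm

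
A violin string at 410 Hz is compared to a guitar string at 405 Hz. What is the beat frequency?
5 Hz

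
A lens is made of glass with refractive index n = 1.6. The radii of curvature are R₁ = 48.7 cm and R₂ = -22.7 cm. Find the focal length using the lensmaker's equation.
1/f = (n − 1)(1/R₁ − 1/R₂) → f = 25.81 cm (converging lens)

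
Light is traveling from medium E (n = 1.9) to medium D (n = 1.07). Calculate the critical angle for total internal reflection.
θc = arcsin(n₂/n₁) = 34.27°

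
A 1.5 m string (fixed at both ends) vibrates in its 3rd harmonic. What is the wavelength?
λₙ = 2L/n = 1 m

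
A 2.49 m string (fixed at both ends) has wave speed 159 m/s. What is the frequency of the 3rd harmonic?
fₙ = nv/(2L) = 95.78 Hz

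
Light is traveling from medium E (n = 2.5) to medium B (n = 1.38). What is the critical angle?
θc = arcsin(n₂/n₁) = 33.5°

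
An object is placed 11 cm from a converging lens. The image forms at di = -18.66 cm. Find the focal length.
1/f = 1/do + 1/di → f = 26.8 cm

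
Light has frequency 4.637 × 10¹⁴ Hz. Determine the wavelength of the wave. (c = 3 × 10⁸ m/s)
λ = c/f = 647 nm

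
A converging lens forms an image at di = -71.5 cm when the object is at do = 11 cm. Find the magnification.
M = −di/do = 6.5 (upright image)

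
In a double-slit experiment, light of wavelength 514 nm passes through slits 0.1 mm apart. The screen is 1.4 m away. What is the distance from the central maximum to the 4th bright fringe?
y = mλL/d = 28.78 mm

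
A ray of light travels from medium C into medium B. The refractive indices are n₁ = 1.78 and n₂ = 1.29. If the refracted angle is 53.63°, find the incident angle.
sin θ₁ = (n₂/n₁)·sin θ₂ → θ₁ = 35.7°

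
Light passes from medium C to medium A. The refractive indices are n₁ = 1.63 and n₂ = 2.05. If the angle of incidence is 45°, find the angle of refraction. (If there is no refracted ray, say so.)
sin θ₂ = (n₁/n₂)·sin θ₁ = 0.5622 → θ₂ = 34.21°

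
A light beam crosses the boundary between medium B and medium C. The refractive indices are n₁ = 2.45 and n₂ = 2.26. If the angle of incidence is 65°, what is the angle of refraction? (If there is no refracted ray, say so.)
sin θ₂ = (n₁/n₂)·sin θ₁ = 0.9825 → θ₂ = 79.27°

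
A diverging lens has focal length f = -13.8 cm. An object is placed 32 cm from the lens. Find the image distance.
1/di = 1/f − 1/do → di = -9.642 cm (virtual image)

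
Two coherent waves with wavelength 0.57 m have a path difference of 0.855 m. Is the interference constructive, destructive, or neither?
destructive — path difference = 1.5λ, an odd multiple of λ/2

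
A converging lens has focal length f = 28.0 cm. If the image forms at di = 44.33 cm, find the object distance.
1/do = 1/f − 1/di → do = 76.01 cm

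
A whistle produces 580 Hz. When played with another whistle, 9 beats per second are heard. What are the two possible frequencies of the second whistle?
f₂ = 580 ± 9 Hz → 589 Hz or 571 Hz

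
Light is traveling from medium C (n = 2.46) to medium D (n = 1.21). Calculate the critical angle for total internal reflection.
θc = arcsin(n₂/n₁) = 29.46°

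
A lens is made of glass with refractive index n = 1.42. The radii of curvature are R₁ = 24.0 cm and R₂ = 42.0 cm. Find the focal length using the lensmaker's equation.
1/f = (n − 1)(1/R₁ − 1/R₂) → f = 133.3 cm (converging lens)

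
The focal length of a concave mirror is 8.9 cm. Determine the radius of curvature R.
R = 2|f| = 17.8 cm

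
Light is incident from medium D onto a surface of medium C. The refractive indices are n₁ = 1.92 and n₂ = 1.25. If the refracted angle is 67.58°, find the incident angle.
sin θ₁ = (n₂/n₁)·sin θ₂ → θ₁ = 37°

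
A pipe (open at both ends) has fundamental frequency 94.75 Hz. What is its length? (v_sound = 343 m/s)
L = v/(2f₁) = 1.81 m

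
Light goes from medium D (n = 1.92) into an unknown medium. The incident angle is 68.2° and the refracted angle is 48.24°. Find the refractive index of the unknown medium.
n₂ = n₁·sin θ₁ / sin θ₂ = 2.39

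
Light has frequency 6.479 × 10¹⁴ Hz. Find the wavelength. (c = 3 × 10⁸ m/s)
λ = c/f = 463 nm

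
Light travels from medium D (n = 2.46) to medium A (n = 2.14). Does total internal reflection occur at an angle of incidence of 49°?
θc = arcsin(n₂/n₁) = 60.45°; 49° < θc, so no — the ray refracts.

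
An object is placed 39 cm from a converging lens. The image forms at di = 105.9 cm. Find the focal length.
1/f = 1/do + 1/di → f = 28.5 cm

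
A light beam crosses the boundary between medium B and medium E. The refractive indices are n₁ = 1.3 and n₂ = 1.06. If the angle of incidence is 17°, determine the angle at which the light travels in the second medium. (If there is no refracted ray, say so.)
sin θ₂ = (n₁/n₂)·sin θ₁ = 0.3586 → θ₂ = 21.01°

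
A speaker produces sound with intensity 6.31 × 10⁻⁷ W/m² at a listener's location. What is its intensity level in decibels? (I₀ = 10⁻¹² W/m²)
β = 10·log₁₀(I/I₀) = 58 dB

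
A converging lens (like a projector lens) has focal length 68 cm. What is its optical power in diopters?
P = 1/f = 1.471 D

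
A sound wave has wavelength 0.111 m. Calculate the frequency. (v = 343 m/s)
f = v/λ = 3090 Hz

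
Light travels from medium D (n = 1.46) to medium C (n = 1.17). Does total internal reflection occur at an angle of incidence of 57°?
θc = arcsin(n₂/n₁) = 53.26°; 57° > θc, so yes — total internal reflection.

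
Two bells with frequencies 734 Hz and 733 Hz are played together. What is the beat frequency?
1 Hz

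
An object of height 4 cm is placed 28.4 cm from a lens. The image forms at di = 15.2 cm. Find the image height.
hi = (-di/do) × ho = -2.141 cm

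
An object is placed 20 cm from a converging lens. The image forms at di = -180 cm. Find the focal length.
1/f = 1/do + 1/di → f = 22.5 cm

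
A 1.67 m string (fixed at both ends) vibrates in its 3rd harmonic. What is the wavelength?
λₙ = 2L/n = 1.113 m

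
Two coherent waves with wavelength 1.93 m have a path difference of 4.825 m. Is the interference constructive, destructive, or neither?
destructive — path difference = 2.5λ, an odd multiple of λ/2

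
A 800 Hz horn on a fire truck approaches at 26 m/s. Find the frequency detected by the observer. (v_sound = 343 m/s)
f_obs = f·v/(v − v_s) = 865.6 Hz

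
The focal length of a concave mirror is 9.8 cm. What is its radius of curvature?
R = 2|f| = 19.6 cm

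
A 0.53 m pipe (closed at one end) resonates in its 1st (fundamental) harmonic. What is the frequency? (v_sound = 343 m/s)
fₙ = nv/(4L) = 161.8 Hz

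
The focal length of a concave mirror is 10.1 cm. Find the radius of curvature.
R = 2|f| = 20.2 cm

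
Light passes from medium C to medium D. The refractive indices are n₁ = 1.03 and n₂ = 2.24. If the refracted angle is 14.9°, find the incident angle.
sin θ₁ = (n₂/n₁)·sin θ₂ → θ₁ = 34°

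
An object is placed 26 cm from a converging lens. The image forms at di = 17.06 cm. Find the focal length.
1/f = 1/do + 1/di → f = 10.3 cm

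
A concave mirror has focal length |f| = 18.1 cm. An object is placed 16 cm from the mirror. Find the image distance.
f = +18.1 cm (concave); 1/di = 1/f − 1/do → di = -137.9 cm (virtual image, behind mirror)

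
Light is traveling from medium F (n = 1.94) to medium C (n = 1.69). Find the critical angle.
θc = arcsin(n₂/n₁) = 60.59°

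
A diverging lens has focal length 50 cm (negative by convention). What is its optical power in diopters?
P = 1/f = -2 D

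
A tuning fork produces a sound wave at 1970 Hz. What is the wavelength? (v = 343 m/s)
λ = v/f = 0.1741 m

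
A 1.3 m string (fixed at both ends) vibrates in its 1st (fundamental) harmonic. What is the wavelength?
λₙ = 2L/n = 2.6 m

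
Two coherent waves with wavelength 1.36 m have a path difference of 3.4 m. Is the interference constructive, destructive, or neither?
destructive — path difference = 2.5λ, an odd multiple of λ/2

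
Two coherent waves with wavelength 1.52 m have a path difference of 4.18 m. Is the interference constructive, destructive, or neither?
neither (partial) — path difference = 2.75λ, neither a whole number of wavelengths nor an odd multiple of λ/2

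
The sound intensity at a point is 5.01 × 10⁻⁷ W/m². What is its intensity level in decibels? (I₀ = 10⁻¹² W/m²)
β = 10·log₁₀(I/I₀) = 57 dB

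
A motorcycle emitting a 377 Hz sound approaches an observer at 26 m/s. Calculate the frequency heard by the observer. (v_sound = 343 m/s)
f_obs = f·v/(v − v_s) = 407.9 Hz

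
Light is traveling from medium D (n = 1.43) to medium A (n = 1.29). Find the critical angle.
θc = arcsin(n₂/n₁) = 64.44°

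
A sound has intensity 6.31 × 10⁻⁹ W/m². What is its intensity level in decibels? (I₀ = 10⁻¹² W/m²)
β = 10·log₁₀(I/I₀) = 38 dB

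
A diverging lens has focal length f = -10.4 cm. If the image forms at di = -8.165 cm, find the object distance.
1/do = 1/f − 1/di → do = 37.99 cm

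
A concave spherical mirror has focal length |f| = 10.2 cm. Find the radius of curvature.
R = 2|f| = 20.4 cm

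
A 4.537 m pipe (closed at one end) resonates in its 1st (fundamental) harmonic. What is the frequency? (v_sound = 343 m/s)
fₙ = nv/(4L) = 18.9 Hz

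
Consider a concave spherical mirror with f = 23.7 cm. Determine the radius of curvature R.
R = 2|f| = 47.4 cm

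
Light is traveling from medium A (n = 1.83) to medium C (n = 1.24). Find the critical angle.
θc = arcsin(n₂/n₁) = 42.66°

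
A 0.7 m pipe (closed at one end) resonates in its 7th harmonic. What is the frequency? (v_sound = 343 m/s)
fₙ = nv/(4L) = 857.5 Hz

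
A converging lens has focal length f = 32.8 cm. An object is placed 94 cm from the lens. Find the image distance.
1/di = 1/f − 1/do → di = 50.38 cm (real image)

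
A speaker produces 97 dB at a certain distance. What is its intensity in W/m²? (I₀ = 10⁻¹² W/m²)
I = I₀·10^(β/10) = 5.01 × 10⁻³ W/m²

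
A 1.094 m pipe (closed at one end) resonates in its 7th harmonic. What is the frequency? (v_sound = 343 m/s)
fₙ = nv/(4L) = 548.7 Hz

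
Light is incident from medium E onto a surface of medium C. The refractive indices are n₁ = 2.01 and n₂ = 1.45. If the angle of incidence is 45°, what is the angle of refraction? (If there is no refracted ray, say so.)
sin θ₂ = (n₁/n₂)·sin θ₁ = 0.9802 → θ₂ = 78.58°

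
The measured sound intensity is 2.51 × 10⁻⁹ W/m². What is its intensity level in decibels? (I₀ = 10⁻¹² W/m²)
β = 10·log₁₀(I/I₀) = 34 dB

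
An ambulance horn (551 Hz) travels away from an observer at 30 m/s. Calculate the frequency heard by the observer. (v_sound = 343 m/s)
f_obs = f·v/(v + v_s) = 506.7 Hz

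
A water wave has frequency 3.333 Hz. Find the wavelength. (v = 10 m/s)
λ = v/f = 3 m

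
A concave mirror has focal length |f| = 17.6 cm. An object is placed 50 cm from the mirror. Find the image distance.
f = +17.6 cm (concave); 1/di = 1/f − 1/do → di = 27.16 cm (real image, in front of mirror)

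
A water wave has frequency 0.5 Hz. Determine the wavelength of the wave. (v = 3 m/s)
λ = v/f = 6 m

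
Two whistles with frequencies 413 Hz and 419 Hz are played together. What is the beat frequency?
6 Hz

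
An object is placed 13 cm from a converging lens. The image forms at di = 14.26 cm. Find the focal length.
1/f = 1/do + 1/di → f = 6.8 cm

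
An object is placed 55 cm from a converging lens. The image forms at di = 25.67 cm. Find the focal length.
1/f = 1/do + 1/di → f = 17.5 cm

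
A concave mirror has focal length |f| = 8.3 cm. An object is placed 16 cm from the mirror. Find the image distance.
f = +8.3 cm (concave); 1/di = 1/f − 1/do → di = 17.25 cm (real image, in front of mirror)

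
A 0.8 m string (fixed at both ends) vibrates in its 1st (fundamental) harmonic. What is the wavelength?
λₙ = 2L/n = 1.6 m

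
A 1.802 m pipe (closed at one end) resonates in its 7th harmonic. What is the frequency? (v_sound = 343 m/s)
fₙ = nv/(4L) = 333.1 Hz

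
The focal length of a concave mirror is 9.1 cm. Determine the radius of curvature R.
R = 2|f| = 18.2 cm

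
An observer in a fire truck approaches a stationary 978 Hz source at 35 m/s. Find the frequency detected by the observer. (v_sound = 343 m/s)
f_obs = f·(v + v_o)/v = 1078 Hz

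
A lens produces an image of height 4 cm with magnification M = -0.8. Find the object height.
ho = |hi|/|M| = 5 cm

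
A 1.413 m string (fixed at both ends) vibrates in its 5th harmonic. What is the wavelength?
λₙ = 2L/n = 0.5652 m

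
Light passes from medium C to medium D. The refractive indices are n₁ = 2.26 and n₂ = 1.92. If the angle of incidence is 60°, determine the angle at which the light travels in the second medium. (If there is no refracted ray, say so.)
sin θ₂ = (n₁/n₂)·sin θ₁ = 1.019 > 1, so there is no refracted ray — the light undergoes total internal reflection.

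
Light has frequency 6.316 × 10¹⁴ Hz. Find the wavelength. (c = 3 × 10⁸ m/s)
λ = c/f = 475 nm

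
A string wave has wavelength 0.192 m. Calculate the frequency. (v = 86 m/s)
f = v/λ = 447.9 Hz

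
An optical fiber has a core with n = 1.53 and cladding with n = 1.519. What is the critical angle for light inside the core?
θc = arcsin(n_cladding/n_core) = 83.13°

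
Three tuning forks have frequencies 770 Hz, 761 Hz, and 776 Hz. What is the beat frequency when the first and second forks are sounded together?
9 Hz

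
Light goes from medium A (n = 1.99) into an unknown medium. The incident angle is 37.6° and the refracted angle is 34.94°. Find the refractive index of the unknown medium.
n₂ = n₁·sin θ₁ / sin θ₂ = 2.12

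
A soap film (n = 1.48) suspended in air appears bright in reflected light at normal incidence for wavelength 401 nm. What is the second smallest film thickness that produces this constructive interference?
2nt = (m − ½)λ with m = 2 → t = (m − ½)λ/(2n) = 203.2 nm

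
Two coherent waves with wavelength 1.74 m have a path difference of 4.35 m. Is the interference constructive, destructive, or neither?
destructive — path difference = 2.5λ, an odd multiple of λ/2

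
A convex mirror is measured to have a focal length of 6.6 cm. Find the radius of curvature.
R = 2|f| = 13.2 cm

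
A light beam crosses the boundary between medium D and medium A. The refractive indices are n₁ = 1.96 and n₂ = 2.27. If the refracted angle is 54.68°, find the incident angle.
sin θ₁ = (n₂/n₁)·sin θ₂ → θ₁ = 70.91°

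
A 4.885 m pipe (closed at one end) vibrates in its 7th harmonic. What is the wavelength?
λₙ = 4L/n = 2.791 m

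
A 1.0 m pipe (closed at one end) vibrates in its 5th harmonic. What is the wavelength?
λₙ = 4L/n = 0.8 m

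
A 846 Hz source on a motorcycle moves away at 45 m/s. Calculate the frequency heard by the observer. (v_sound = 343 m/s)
f_obs = f·v/(v + v_s) = 747.9 Hz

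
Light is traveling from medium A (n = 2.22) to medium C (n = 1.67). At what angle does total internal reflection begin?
θc = arcsin(n₂/n₁) = 48.79°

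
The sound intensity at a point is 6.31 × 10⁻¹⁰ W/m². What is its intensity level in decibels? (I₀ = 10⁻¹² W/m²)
β = 10·log₁₀(I/I₀) = 28 dB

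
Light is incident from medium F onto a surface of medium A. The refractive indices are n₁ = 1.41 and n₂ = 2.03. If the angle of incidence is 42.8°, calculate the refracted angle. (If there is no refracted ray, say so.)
sin θ₂ = (n₁/n₂)·sin θ₁ = 0.4719 → θ₂ = 28.16°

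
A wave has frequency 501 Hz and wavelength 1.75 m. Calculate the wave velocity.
v = fλ = 876.8 m/s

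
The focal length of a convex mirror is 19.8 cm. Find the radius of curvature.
R = 2|f| = 39.6 cm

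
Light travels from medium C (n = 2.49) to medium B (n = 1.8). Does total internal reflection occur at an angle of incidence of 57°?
θc = arcsin(n₂/n₁) = 46.29°; 57° > θc, so yes — total internal reflection.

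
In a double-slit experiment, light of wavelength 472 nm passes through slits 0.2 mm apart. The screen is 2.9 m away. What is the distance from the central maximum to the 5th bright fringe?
y = mλL/d = 34.22 mm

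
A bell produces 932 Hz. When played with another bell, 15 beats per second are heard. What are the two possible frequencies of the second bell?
f₂ = 932 ± 15 Hz → 947 Hz or 917 Hz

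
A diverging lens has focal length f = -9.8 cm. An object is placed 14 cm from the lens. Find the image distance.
1/di = 1/f − 1/do → di = -5.765 cm (virtual image)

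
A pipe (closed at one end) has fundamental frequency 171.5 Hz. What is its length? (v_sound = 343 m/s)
L = v/(4f₁) = 0.5 m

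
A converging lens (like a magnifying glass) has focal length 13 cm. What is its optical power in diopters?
P = 1/f = 7.692 D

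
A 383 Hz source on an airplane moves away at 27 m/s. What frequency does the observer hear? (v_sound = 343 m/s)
f_obs = f·v/(v + v_s) = 355.1 Hz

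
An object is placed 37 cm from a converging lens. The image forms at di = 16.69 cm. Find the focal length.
1/f = 1/do + 1/di → f = 11.5 cm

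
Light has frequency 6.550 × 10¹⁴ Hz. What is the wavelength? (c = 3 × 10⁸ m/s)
λ = c/f = 458 nm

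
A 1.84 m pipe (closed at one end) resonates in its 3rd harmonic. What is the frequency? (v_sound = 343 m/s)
fₙ = nv/(4L) = 139.8 Hz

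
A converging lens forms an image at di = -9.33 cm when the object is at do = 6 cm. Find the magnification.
M = −di/do = 1.555 (upright image)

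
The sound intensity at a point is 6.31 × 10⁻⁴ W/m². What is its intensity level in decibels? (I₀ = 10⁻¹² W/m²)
β = 10·log₁₀(I/I₀) = 88 dB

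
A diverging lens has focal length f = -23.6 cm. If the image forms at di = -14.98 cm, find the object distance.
1/do = 1/f − 1/di → do = 41.01 cm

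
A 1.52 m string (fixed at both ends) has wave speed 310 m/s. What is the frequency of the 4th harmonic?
fₙ = nv/(2L) = 407.9 Hz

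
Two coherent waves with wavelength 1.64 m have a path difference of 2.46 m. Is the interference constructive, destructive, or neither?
destructive — path difference = 1.5λ, an odd multiple of λ/2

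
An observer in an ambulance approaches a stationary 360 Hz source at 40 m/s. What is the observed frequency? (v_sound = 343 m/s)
f_obs = f·(v + v_o)/v = 402 Hz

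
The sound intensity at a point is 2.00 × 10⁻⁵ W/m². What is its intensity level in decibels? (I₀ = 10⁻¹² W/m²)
β = 10·log₁₀(I/I₀) = 73.01 dB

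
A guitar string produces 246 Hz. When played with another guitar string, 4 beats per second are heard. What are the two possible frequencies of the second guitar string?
f₂ = 246 ± 4 Hz → 250 Hz or 242 Hz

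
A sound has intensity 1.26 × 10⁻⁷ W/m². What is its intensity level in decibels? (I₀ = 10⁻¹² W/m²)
β = 10·log₁₀(I/I₀) = 51 dB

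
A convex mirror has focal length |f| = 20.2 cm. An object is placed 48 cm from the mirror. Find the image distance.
f = −20.2 cm (convex); 1/di = 1/f − 1/do → di = -14.22 cm (virtual image, behind mirror)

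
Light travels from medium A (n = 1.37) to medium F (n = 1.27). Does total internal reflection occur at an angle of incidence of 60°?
θc = arcsin(n₂/n₁) = 67.97°; 60° < θc, so no — the ray refracts.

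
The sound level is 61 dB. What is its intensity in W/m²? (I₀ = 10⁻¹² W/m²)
I = I₀·10^(β/10) = 1.26 × 10⁻⁶ W/m²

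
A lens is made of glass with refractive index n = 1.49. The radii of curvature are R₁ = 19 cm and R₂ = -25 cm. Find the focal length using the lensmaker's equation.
1/f = (n − 1)(1/R₁ − 1/R₂) → f = 22.03 cm (converging lens)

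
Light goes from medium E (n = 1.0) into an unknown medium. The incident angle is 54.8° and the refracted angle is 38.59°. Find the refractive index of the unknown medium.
n₂ = n₁·sin θ₁ / sin θ₂ = 1.31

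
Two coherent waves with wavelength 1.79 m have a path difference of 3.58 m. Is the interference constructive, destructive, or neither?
constructive — path difference = 2λ, a whole number of wavelengths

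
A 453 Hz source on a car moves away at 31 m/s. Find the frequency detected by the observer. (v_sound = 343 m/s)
f_obs = f·v/(v + v_s) = 415.5 Hz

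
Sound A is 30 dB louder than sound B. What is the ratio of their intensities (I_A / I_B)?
I_A/I_B = 10^(Δβ/10) = 1000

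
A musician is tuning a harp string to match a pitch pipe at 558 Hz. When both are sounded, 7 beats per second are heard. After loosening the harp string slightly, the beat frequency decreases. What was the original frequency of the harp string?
565 Hz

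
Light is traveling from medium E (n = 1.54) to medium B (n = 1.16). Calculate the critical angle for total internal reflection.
θc = arcsin(n₂/n₁) = 48.87°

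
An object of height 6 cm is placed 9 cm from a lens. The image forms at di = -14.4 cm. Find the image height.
hi = (-di/do) × ho = 9.6 cm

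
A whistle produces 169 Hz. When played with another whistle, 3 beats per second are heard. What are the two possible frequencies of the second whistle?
f₂ = 169 ± 3 Hz → 172 Hz or 166 Hz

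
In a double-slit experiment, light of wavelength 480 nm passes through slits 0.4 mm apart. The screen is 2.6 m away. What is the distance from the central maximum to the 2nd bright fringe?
y = mλL/d = 6.24 mm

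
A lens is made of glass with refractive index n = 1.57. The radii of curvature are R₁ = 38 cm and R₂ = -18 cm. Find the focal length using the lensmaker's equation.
1/f = (n − 1)(1/R₁ − 1/R₂) → f = 21.43 cm (converging lens)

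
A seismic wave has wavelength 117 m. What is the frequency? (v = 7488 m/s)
f = v/λ = 64 Hz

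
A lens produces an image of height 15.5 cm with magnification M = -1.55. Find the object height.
ho = |hi|/|M| = 10 cm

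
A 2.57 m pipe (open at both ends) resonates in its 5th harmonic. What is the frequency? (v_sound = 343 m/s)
fₙ = nv/(2L) = 333.7 Hz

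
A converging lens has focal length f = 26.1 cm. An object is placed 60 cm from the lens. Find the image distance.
1/di = 1/f − 1/do → di = 46.19 cm (real image)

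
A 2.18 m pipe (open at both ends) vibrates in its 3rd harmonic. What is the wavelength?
λₙ = 2L/n = 1.453 m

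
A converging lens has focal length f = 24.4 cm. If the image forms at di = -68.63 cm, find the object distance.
1/do = 1/f − 1/di → do = 18 cm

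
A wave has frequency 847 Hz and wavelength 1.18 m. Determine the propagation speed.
v = fλ = 999.5 m/s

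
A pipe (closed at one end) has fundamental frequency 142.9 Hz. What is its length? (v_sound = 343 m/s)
L = v/(4f₁) = 0.6001 m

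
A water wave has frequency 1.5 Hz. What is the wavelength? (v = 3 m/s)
λ = v/f = 2 m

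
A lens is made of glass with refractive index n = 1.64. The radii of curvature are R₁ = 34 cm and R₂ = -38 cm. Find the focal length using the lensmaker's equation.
1/f = (n − 1)(1/R₁ − 1/R₂) → f = 28.04 cm (converging lens)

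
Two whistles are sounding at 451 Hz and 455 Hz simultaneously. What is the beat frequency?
4 Hz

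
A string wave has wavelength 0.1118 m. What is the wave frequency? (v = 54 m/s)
f = v/λ = 483 Hz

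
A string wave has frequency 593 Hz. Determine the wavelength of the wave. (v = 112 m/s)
λ = v/f = 0.1889 m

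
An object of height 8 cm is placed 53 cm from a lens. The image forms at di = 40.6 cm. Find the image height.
hi = (-di/do) × ho = -6.128 cm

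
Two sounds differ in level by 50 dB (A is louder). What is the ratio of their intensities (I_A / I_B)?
I_A/I_B = 10^(Δβ/10) = 100000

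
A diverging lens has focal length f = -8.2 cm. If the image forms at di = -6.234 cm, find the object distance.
1/do = 1/f − 1/di → do = 26 cm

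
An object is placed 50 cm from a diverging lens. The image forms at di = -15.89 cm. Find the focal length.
1/f = 1/do + 1/di → f = -23.29 cm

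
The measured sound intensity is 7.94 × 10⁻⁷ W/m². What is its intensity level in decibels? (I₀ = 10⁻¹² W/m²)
β = 10·log₁₀(I/I₀) = 59 dB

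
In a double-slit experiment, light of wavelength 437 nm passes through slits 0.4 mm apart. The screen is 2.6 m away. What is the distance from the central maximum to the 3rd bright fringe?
y = mλL/d = 8.521 mm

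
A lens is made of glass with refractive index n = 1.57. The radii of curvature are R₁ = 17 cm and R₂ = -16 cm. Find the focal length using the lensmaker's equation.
1/f = (n − 1)(1/R₁ − 1/R₂) → f = 14.46 cm (converging lens)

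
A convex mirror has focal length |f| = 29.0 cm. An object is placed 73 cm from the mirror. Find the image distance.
f = −29.0 cm (convex); 1/di = 1/f − 1/do → di = -20.75 cm (virtual image, behind mirror)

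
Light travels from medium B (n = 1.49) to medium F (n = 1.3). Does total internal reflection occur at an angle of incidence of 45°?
θc = arcsin(n₂/n₁) = 60.75°; 45° < θc, so no — the ray refracts.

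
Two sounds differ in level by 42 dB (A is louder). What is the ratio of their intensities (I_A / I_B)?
I_A/I_B = 10^(Δβ/10) = 15850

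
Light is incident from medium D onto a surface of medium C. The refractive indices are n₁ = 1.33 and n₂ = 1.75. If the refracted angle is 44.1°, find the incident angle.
sin θ₁ = (n₂/n₁)·sin θ₂ → θ₁ = 66.3°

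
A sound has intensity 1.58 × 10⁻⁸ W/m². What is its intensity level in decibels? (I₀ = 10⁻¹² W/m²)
β = 10·log₁₀(I/I₀) = 41.99 dB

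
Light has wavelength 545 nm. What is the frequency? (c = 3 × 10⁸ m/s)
f = c/λ = 5.505 × 10¹⁴ Hz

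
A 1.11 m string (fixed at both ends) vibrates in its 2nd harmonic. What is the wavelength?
λₙ = 2L/n = 1.11 m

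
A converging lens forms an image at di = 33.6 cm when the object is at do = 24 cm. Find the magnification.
M = −di/do = -1.4 (inverted image)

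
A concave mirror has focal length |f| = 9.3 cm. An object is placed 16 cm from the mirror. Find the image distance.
f = +9.3 cm (concave); 1/di = 1/f − 1/do → di = 22.21 cm (real image, in front of mirror)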